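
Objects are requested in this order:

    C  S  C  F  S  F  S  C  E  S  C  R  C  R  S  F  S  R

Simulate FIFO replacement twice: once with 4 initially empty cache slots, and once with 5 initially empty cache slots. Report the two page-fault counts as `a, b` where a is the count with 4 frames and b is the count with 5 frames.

4 frames: F F . F . . . . F . . F F . F F . . → 8 faults.
5 frames: F F . F . . . . F . . F . . . . . . → 5 faults.
5 < 8: adding a frame reduced faults, as is typical.

8, 5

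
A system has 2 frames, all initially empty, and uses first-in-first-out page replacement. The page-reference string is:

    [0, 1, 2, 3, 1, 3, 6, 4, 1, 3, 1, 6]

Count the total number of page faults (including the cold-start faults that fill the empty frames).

0 → fault, frames (0)
1 → fault, frames (0 1)
2 → fault, evict 0, frames (1 2)
3 → fault, evict 1, frames (2 3)
1 → fault, evict 2, frames (3 1)
3 → hit
6 → fault, evict 3, frames (1 6)
4 → fault, evict 1, frames (6 4)
1 → fault, evict 6, frames (4 1)
3 → fault, evict 4, frames (1 3)
1 → hit
6 → fault, evict 1, frames (3 6)
Page faults: 10.

10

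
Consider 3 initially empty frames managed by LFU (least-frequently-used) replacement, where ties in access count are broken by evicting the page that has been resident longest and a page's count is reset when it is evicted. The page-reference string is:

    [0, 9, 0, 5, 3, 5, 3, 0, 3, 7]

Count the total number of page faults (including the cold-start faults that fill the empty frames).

0: fault, frames [0]
9: fault, frames [0, 9]
0: hit
5: fault, frames [0, 9, 5]
3: fault, evict 9, frames [0, 5, 3]
5: hit
3: hit
0: hit
3: hit
7: fault, evict 5, frames [0, 3, 7]
Page faults: 5.

5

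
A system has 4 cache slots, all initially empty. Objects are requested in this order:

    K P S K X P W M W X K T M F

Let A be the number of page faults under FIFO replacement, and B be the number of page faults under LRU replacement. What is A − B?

Under FIFO: F F F . F . F F . . F F . F → 9 faults.
Under LRU: F F F . F . F F . . F F F F → 10 faults.
A − B = 9 − 10 = -1.

-1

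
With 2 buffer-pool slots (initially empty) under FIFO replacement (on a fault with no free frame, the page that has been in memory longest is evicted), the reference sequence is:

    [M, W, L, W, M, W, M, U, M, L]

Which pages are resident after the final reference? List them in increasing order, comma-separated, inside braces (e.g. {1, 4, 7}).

M: miss, frames (M)
W: miss, frames (M W)
L: miss, evict M, frames (W L)
W: hit
M: miss, evict W, frames (L M)
W: miss, evict L, frames (M W)
M: hit
U: miss, evict M, frames (W U)
M: miss, evict W, frames (U M)
L: miss, evict U, frames (M L)

{L, M}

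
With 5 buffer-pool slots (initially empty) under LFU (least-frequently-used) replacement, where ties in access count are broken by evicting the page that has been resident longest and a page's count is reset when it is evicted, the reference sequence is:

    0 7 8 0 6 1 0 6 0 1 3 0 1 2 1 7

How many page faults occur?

8

0: fault, frames {0}
7: fault, frames {0,7}
8: fault, frames {0,7,8}
0: hit
6: fault, frames {0,7,8,6}
1: fault, frames {0,7,8,6,1}
0: hit
6: hit
0: hit
1: hit
3: fault, evict 7, frames {0,8,6,1,3}
0: hit
1: hit
2: fault, evict 8, frames {0,6,1,3,2}
1: hit
7: fault, evict 3, frames {0,6,1,2,7}
Page faults: 8.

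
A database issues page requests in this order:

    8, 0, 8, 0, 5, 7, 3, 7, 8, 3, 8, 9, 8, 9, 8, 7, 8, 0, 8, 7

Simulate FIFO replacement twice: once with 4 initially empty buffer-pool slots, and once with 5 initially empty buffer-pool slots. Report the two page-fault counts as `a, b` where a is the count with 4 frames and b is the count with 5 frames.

9, 8

4 frames: F F . . F F F . F . . F . . . . . F . F → 9 faults.
5 frames: F F . . F F F . . . . F F . . . . F . . → 8 faults.
8 < 9: adding a frame reduced faults, as is typical.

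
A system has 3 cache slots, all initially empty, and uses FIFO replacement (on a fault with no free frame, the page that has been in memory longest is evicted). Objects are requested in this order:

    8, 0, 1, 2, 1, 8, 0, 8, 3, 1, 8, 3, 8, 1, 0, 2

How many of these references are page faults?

8 -> miss, frames [8]
0 -> miss, frames [8, 0]
1 -> miss, frames [8, 0, 1]
2 -> miss, evict 8, frames [0, 1, 2]
1 -> hit
8 -> miss, evict 0, frames [1, 2, 8]
0 -> miss, evict 1, frames [2, 8, 0]
8 -> hit
3 -> miss, evict 2, frames [8, 0, 3]
1 -> miss, evict 8, frames [0, 3, 1]
8 -> miss, evict 0, frames [3, 1, 8]
3 -> hit
8 -> hit
1 -> hit
0 -> miss, evict 3, frames [1, 8, 0]
2 -> miss, evict 1, frames [8, 0, 2]
Page faults: 11.

11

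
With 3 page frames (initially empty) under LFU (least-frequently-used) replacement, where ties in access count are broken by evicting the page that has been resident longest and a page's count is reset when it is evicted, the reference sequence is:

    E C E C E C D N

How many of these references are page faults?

E -> fault, frames (E)
C -> fault, frames (E C)
E -> hit
C -> hit
E -> hit
C -> hit
D -> fault, frames (E C D)
N -> fault, evict D, frames (E C N)
Page faults: 4.

4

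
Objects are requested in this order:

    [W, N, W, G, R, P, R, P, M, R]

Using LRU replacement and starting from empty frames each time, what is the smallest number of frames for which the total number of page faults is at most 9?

f=1: 10 faults
f=2: 7 faults
f=3: 6 faults
f=4: 6 faults
f=5: 6 faults
f=6: 6 faults
Smallest f with faults ≤ 9 is 2.

2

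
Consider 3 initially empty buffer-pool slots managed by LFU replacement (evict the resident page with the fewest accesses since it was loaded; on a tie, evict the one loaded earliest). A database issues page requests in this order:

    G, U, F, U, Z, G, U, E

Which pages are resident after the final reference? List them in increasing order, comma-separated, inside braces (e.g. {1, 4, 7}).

{E, G, U}

G → miss, frames [G]
U → miss, frames [G, U]
F → miss, frames [G, U, F]
U → hit
Z → miss, evict G, frames [U, F, Z]
G → miss, evict F, frames [U, Z, G]
U → hit
E → miss, evict Z, frames [U, G, E]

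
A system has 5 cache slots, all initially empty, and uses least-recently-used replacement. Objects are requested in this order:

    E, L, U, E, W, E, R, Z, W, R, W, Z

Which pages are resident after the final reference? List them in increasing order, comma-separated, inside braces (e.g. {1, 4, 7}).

{E, R, U, W, Z}

E -> miss, frames (E)
L -> miss, frames (E L)
U -> miss, frames (E L U)
E -> hit
W -> miss, frames (L U E W)
E -> hit
R -> miss, frames (L U W E R)
Z -> miss, evict L, frames (U W E R Z)
W -> hit
R -> hit
W -> hit
Z -> hit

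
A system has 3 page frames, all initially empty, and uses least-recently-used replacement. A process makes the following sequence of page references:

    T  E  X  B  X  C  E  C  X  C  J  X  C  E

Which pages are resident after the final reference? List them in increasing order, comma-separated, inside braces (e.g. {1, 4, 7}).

T → fault, frames {T}
E → fault, frames {T,E}
X → fault, frames {T,E,X}
B → fault, evict T, frames {E,X,B}
X → hit
C → fault, evict E, frames {B,X,C}
E → fault, evict B, frames {X,C,E}
C → hit
X → hit
C → hit
J → fault, evict E, frames {X,C,J}
X → hit
C → hit
E → fault, evict J, frames {X,C,E}

{C, E, X}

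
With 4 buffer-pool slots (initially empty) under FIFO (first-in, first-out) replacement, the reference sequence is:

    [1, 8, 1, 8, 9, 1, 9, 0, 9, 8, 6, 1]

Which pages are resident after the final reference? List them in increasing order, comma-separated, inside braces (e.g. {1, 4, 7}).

{0, 1, 6, 9}

1 -> miss, frames {1}
8 -> miss, frames {1,8}
1 -> hit
8 -> hit
9 -> miss, frames {1,8,9}
1 -> hit
9 -> hit
0 -> miss, frames {1,8,9,0}
9 -> hit
8 -> hit
6 -> miss, evict 1, frames {8,9,0,6}
1 -> miss, evict 8, frames {9,0,6,1}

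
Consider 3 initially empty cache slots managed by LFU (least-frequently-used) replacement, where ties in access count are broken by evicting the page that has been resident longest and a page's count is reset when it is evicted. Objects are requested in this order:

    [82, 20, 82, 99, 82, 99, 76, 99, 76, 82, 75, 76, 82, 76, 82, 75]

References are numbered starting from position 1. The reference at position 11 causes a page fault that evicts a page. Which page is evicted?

pos 1: 82 → fault, frames {82}
pos 2: 20 → fault, frames {82,20}
pos 3: 82 → hit
pos 4: 99 → fault, frames {82,20,99}
pos 5: 82 → hit
pos 6: 99 → hit
pos 7: 76 → fault, evict 20, frames {82,99,76}
pos 8: 99 → hit
pos 9: 76 → hit
pos 10: 82 → hit
pos 11: 75 → fault, evict 76, frames {82,99,75}
At position 11, page 76 is evicted.

76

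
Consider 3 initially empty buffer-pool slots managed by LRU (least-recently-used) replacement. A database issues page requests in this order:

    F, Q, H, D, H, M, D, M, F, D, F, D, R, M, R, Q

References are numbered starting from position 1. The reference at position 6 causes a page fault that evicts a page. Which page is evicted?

pos 1: F: fault, frames [F]
pos 2: Q: fault, frames [F, Q]
pos 3: H: fault, frames [F, Q, H]
pos 4: D: fault, evict F, frames [Q, H, D]
pos 5: H: hit
pos 6: M: fault, evict Q, frames [D, H, M]
At position 6, page Q is evicted.

Q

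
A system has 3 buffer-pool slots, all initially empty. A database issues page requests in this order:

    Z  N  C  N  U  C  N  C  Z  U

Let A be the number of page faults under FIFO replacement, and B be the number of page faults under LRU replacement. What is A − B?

-1

Under FIFO: F F F . F . . . F . → 5 faults.
Under LRU: F F F . F . . . F F → 6 faults.
A − B = 5 − 6 = -1.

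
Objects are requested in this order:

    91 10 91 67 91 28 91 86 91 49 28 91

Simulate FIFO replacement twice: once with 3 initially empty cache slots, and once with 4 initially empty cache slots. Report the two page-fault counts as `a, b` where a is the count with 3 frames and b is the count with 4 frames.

9, 7

3 frames: F F . F . F F F . F F F → 9 faults.
4 frames: F F . F . F . F F F . . → 7 faults.
7 < 9: adding a frame reduced faults, as is typical.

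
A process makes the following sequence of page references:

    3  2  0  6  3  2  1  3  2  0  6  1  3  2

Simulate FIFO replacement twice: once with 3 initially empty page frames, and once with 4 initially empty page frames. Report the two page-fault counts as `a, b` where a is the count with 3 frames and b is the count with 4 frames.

3 frames: F F F F F F F . . F F . F F → 11 faults.
4 frames: F F F F . . F F F F F F F F → 12 faults.
12 > 11: adding a frame increased faults — Belady's anomaly.

11, 12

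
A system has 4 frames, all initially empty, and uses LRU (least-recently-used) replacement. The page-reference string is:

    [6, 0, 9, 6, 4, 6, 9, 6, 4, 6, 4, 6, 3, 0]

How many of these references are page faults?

6 -> miss, frames [6]
0 -> miss, frames [6, 0]
9 -> miss, frames [6, 0, 9]
6 -> hit
4 -> miss, frames [0, 9, 6, 4]
6 -> hit
9 -> hit
6 -> hit
4 -> hit
6 -> hit
4 -> hit
6 -> hit
3 -> miss, evict 0, frames [9, 4, 6, 3]
0 -> miss, evict 9, frames [4, 6, 3, 0]
Page faults: 6.

6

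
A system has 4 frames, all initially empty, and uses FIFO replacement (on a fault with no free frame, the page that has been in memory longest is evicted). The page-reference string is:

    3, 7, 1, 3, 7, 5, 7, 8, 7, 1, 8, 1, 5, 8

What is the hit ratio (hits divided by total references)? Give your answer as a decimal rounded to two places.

3 → fault, frames [3]
7 → fault, frames [3, 7]
1 → fault, frames [3, 7, 1]
3 → hit
7 → hit
5 → fault, frames [3, 7, 1, 5]
7 → hit
8 → fault, evict 3, frames [7, 1, 5, 8]
7 → hit
1 → hit
8 → hit
1 → hit
5 → hit
8 → hit
Hits: 9 of 14 references → 9/14 = 0.6429.

0.64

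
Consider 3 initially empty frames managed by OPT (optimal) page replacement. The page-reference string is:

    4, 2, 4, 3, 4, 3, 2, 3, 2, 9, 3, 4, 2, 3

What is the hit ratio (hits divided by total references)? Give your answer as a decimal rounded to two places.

4 → miss, frames [4]
2 → miss, frames [4, 2]
4 → hit
3 → miss, frames [4, 2, 3]
4 → hit
3 → hit
2 → hit
3 → hit
2 → hit
9 → miss, evict 2, frames [4, 3, 9]
3 → hit
4 → hit
2 → miss, evict 9, frames [4, 3, 2]
3 → hit
Hits: 9 of 14 references → 9/14 = 0.6429.

0.64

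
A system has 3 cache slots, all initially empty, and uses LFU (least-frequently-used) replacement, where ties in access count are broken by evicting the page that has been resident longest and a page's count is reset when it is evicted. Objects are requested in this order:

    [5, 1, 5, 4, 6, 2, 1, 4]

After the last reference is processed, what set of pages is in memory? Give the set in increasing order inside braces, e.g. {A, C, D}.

{1, 4, 5}

5 → miss, frames {5}
1 → miss, frames {5,1}
5 → hit
4 → miss, frames {5,1,4}
6 → miss, evict 1, frames {5,4,6}
2 → miss, evict 4, frames {5,6,2}
1 → miss, evict 6, frames {5,2,1}
4 → miss, evict 2, frames {5,1,4}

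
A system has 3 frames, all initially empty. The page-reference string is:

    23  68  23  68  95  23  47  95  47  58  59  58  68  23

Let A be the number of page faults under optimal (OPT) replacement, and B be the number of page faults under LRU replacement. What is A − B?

Under OPT: F F . . F . F . . F F . . F → 7 faults.
Under LRU: F F . . F . F . . F F . F F → 8 faults.
A − B = 7 − 8 = -1.

-1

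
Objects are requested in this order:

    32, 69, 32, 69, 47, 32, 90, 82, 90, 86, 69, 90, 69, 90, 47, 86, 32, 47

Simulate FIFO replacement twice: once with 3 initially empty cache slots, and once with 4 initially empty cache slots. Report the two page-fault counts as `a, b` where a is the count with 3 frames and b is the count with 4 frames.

3 frames: F F . . F . F F . F F F . . F F F . → 11 faults.
4 frames: F F . . F . F F . F F . . . F . F . → 9 faults.
9 < 11: adding a frame reduced faults, as is typical.

11, 9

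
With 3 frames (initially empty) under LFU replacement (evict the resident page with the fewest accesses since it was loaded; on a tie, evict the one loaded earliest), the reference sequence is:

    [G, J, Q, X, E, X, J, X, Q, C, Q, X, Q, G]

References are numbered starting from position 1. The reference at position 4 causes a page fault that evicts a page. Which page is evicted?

G

pos 1: G: fault, frames (G)
pos 2: J: fault, frames (G J)
pos 3: Q: fault, frames (G J Q)
pos 4: X: fault, evict G, frames (J Q X)
At position 4, page G is evicted.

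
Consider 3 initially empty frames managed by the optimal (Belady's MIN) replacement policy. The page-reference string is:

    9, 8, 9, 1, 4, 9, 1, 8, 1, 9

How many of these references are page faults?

9 -> fault, frames [9]
8 -> fault, frames [9, 8]
9 -> hit
1 -> fault, frames [9, 8, 1]
4 -> fault, evict 8, frames [9, 1, 4]
9 -> hit
1 -> hit
8 -> fault, evict 4, frames [9, 1, 8]
1 -> hit
9 -> hit
Page faults: 5.

5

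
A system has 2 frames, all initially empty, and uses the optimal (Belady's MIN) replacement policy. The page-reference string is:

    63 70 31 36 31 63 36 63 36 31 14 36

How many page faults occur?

63 → miss, frames (63)
70 → miss, frames (63 70)
31 → miss, evict 70, frames (63 31)
36 → miss, evict 63, frames (31 36)
31 → hit
63 → miss, evict 31, frames (36 63)
36 → hit
63 → hit
36 → hit
31 → miss, evict 63, frames (36 31)
14 → miss, evict 31, frames (36 14)
36 → hit
Page faults: 7.

7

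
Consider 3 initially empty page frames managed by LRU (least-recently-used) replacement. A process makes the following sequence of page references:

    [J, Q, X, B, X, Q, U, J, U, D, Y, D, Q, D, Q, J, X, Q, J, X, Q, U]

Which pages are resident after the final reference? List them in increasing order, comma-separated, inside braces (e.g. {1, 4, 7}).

{Q, U, X}

J -> fault, frames {J}
Q -> fault, frames {J,Q}
X -> fault, frames {J,Q,X}
B -> fault, evict J, frames {Q,X,B}
X -> hit
Q -> hit
U -> fault, evict B, frames {X,Q,U}
J -> fault, evict X, frames {Q,U,J}
U -> hit
D -> fault, evict Q, frames {J,U,D}
Y -> fault, evict J, frames {U,D,Y}
D -> hit
Q -> fault, evict U, frames {Y,D,Q}
D -> hit
Q -> hit
J -> fault, evict Y, frames {D,Q,J}
X -> fault, evict D, frames {Q,J,X}
Q -> hit
J -> hit
X -> hit
Q -> hit
U -> fault, evict J, frames {X,Q,U}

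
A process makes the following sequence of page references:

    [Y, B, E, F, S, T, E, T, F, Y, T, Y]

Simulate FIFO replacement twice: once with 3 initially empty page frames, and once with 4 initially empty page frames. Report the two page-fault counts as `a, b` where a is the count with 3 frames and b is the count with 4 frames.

10, 7

3 frames: F F F F F F F . F F F . → 10 faults.
4 frames: F F F F F F . . . F . . → 7 faults.
7 < 10: adding a frame reduced faults, as is typical.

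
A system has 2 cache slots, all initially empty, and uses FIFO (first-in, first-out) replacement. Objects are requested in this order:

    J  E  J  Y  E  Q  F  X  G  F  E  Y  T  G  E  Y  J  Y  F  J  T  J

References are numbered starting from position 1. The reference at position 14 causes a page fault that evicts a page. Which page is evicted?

pos 1: J: miss, frames {J}
pos 2: E: miss, frames {J,E}
pos 3: J: hit
pos 4: Y: miss, evict J, frames {E,Y}
pos 5: E: hit
pos 6: Q: miss, evict E, frames {Y,Q}
pos 7: F: miss, evict Y, frames {Q,F}
pos 8: X: miss, evict Q, frames {F,X}
pos 9: G: miss, evict F, frames {X,G}
pos 10: F: miss, evict X, frames {G,F}
pos 11: E: miss, evict G, frames {F,E}
pos 12: Y: miss, evict F, frames {E,Y}
pos 13: T: miss, evict E, frames {Y,T}
pos 14: G: miss, evict Y, frames {T,G}
At position 14, page Y is evicted.

Y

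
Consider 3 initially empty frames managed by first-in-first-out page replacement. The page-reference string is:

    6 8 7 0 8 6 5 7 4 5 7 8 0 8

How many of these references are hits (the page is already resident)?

6 -> miss, frames {6}
8 -> miss, frames {6,8}
7 -> miss, frames {6,8,7}
0 -> miss, evict 6, frames {8,7,0}
8 -> hit
6 -> miss, evict 8, frames {7,0,6}
5 -> miss, evict 7, frames {0,6,5}
7 -> miss, evict 0, frames {6,5,7}
4 -> miss, evict 6, frames {5,7,4}
5 -> hit
7 -> hit
8 -> miss, evict 5, frames {7,4,8}
0 -> miss, evict 7, frames {4,8,0}
8 -> hit
Hits: 4.

4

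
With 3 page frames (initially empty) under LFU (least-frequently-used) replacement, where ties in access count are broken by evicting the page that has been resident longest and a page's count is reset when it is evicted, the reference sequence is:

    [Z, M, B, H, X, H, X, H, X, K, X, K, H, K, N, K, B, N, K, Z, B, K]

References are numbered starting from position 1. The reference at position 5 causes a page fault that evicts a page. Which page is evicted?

pos 1: Z: miss, frames {Z}
pos 2: M: miss, frames {Z,M}
pos 3: B: miss, frames {Z,M,B}
pos 4: H: miss, evict Z, frames {M,B,H}
pos 5: X: miss, evict M, frames {B,H,X}
At position 5, page M is evicted.

M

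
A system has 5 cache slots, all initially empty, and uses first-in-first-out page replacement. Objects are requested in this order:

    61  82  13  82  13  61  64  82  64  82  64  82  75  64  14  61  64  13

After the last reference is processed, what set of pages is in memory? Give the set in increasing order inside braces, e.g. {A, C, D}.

61: miss, frames {61}
82: miss, frames {61,82}
13: miss, frames {61,82,13}
82: hit
13: hit
61: hit
64: miss, frames {61,82,13,64}
82: hit
64: hit
82: hit
64: hit
82: hit
75: miss, frames {61,82,13,64,75}
64: hit
14: miss, evict 61, frames {82,13,64,75,14}
61: miss, evict 82, frames {13,64,75,14,61}
64: hit
13: hit

{13, 14, 61, 64, 75}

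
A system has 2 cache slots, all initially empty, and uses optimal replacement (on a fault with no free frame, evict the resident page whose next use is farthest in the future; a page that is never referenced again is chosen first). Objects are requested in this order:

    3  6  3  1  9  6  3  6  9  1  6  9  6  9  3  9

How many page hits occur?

3: miss, frames [3]
6: miss, frames [3, 6]
3: hit
1: miss, evict 3, frames [6, 1]
9: miss, evict 1, frames [6, 9]
6: hit
3: miss, evict 9, frames [6, 3]
6: hit
9: miss, evict 3, frames [6, 9]
1: miss, evict 9, frames [6, 1]
6: hit
9: miss, evict 1, frames [6, 9]
6: hit
9: hit
3: miss, evict 6, frames [9, 3]
9: hit
Hits: 7.

7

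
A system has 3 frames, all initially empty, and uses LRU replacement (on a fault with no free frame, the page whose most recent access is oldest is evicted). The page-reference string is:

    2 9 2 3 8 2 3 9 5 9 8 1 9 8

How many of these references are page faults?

2 -> miss, frames (2)
9 -> miss, frames (2 9)
2 -> hit
3 -> miss, frames (9 2 3)
8 -> miss, evict 9, frames (2 3 8)
2 -> hit
3 -> hit
9 -> miss, evict 8, frames (2 3 9)
5 -> miss, evict 2, frames (3 9 5)
9 -> hit
8 -> miss, evict 3, frames (5 9 8)
1 -> miss, evict 5, frames (9 8 1)
9 -> hit
8 -> hit
Page faults: 8.

8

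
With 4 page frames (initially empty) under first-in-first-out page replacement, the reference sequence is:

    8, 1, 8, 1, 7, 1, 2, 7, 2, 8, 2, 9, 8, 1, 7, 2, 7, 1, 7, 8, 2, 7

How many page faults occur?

9

8 -> fault, frames [8]
1 -> fault, frames [8, 1]
8 -> hit
1 -> hit
7 -> fault, frames [8, 1, 7]
1 -> hit
2 -> fault, frames [8, 1, 7, 2]
7 -> hit
2 -> hit
8 -> hit
2 -> hit
9 -> fault, evict 8, frames [1, 7, 2, 9]
8 -> fault, evict 1, frames [7, 2, 9, 8]
1 -> fault, evict 7, frames [2, 9, 8, 1]
7 -> fault, evict 2, frames [9, 8, 1, 7]
2 -> fault, evict 9, frames [8, 1, 7, 2]
7 -> hit
1 -> hit
7 -> hit
8 -> hit
2 -> hit
7 -> hit
Page faults: 9.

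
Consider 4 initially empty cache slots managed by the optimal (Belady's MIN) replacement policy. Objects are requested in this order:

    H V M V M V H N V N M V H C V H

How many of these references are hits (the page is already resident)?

H → fault, frames (H)
V → fault, frames (H V)
M → fault, frames (H V M)
V → hit
M → hit
V → hit
H → hit
N → fault, frames (H V M N)
V → hit
N → hit
M → hit
V → hit
H → hit
C → fault, evict N, frames (H V M C)
V → hit
H → hit
Hits: 11.

11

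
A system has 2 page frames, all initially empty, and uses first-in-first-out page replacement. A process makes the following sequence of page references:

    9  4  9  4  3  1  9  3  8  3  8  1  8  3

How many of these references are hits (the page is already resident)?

9 -> miss, frames (9)
4 -> miss, frames (9 4)
9 -> hit
4 -> hit
3 -> miss, evict 9, frames (4 3)
1 -> miss, evict 4, frames (3 1)
9 -> miss, evict 3, frames (1 9)
3 -> miss, evict 1, frames (9 3)
8 -> miss, evict 9, frames (3 8)
3 -> hit
8 -> hit
1 -> miss, evict 3, frames (8 1)
8 -> hit
3 -> miss, evict 8, frames (1 3)
Hits: 5.

5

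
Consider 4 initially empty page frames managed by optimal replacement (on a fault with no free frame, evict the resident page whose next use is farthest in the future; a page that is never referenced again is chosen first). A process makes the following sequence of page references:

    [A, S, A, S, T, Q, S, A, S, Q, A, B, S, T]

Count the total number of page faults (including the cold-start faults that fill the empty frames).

A → miss, frames (A)
S → miss, frames (A S)
A → hit
S → hit
T → miss, frames (A S T)
Q → miss, frames (A S T Q)
S → hit
A → hit
S → hit
Q → hit
A → hit
B → miss, evict Q, frames (A S T B)
S → hit
T → hit
Page faults: 5.

5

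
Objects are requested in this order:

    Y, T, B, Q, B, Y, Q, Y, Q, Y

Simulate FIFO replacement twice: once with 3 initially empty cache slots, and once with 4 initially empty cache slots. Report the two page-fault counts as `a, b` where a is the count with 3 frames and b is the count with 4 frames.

3 frames: F F F F . F . . . . → 5 faults.
4 frames: F F F F . . . . . . → 4 faults.
4 < 5: adding a frame reduced faults, as is typical.

5, 4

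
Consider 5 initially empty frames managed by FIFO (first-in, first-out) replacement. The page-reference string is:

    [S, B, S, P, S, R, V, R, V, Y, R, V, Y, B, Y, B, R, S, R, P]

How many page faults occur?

7

S -> fault, frames (S)
B -> fault, frames (S B)
S -> hit
P -> fault, frames (S B P)
S -> hit
R -> fault, frames (S B P R)
V -> fault, frames (S B P R V)
R -> hit
V -> hit
Y -> fault, evict S, frames (B P R V Y)
R -> hit
V -> hit
Y -> hit
B -> hit
Y -> hit
B -> hit
R -> hit
S -> fault, evict B, frames (P R V Y S)
R -> hit
P -> hit
Page faults: 7.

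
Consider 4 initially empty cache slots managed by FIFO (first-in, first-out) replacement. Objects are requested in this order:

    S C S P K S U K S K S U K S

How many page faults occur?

6

S → fault, frames (S)
C → fault, frames (S C)
S → hit
P → fault, frames (S C P)
K → fault, frames (S C P K)
S → hit
U → fault, evict S, frames (C P K U)
K → hit
S → fault, evict C, frames (P K U S)
K → hit
S → hit
U → hit
K → hit
S → hit
Page faults: 6.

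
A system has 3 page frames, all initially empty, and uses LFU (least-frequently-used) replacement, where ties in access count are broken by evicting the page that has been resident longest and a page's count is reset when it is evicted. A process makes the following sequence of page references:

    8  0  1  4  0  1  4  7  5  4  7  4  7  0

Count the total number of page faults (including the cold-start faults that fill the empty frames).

8

8 -> miss, frames [8]
0 -> miss, frames [8, 0]
1 -> miss, frames [8, 0, 1]
4 -> miss, evict 8, frames [0, 1, 4]
0 -> hit
1 -> hit
4 -> hit
7 -> miss, evict 0, frames [1, 4, 7]
5 -> miss, evict 7, frames [1, 4, 5]
4 -> hit
7 -> miss, evict 5, frames [1, 4, 7]
4 -> hit
7 -> hit
0 -> miss, evict 1, frames [4, 7, 0]
Page faults: 8.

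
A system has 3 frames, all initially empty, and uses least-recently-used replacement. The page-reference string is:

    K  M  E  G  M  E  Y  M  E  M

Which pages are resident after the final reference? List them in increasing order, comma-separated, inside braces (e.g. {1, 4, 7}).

{E, M, Y}

K -> miss, frames (K)
M -> miss, frames (K M)
E -> miss, frames (K M E)
G -> miss, evict K, frames (M E G)
M -> hit
E -> hit
Y -> miss, evict G, frames (M E Y)
M -> hit
E -> hit
M -> hit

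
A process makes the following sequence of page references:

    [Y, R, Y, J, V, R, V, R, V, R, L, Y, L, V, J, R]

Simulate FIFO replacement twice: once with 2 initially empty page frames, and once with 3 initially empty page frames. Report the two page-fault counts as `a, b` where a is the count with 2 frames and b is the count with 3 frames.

2 frames: F F . F F F . . . . F F . F F F → 10 faults.
3 frames: F F . F F . . . . . F F . . F F → 8 faults.
8 < 10: adding a frame reduced faults, as is typical.

10, 8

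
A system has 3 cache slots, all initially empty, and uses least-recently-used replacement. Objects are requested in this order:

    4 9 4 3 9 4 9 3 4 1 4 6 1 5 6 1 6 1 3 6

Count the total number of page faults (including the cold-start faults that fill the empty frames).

4 → fault, frames (4)
9 → fault, frames (4 9)
4 → hit
3 → fault, frames (9 4 3)
9 → hit
4 → hit
9 → hit
3 → hit
4 → hit
1 → fault, evict 9, frames (3 4 1)
4 → hit
6 → fault, evict 3, frames (1 4 6)
1 → hit
5 → fault, evict 4, frames (6 1 5)
6 → hit
1 → hit
6 → hit
1 → hit
3 → fault, evict 5, frames (6 1 3)
6 → hit
Page faults: 7.

7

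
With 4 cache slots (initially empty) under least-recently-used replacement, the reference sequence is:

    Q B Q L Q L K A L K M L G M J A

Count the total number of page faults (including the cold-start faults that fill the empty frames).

9

Q -> fault, frames [Q]
B -> fault, frames [Q, B]
Q -> hit
L -> fault, frames [B, Q, L]
Q -> hit
L -> hit
K -> fault, frames [B, Q, L, K]
A -> fault, evict B, frames [Q, L, K, A]
L -> hit
K -> hit
M -> fault, evict Q, frames [A, L, K, M]
L -> hit
G -> fault, evict A, frames [K, M, L, G]
M -> hit
J -> fault, evict K, frames [L, G, M, J]
A -> fault, evict L, frames [G, M, J, A]
Page faults: 9.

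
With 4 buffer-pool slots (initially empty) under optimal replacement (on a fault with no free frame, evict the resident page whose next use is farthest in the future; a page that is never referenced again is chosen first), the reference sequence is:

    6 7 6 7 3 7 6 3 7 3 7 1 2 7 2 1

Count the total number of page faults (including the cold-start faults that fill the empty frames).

6 -> miss, frames {6}
7 -> miss, frames {6,7}
6 -> hit
7 -> hit
3 -> miss, frames {6,7,3}
7 -> hit
6 -> hit
3 -> hit
7 -> hit
3 -> hit
7 -> hit
1 -> miss, frames {6,7,3,1}
2 -> miss, evict 3, frames {6,7,1,2}
7 -> hit
2 -> hit
1 -> hit
Page faults: 5.

5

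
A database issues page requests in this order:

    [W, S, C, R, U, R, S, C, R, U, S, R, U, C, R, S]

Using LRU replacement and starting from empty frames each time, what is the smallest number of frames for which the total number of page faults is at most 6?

4

f=1: 16 faults
f=2: 15 faults
f=3: 11 faults
f=4: 5 faults
f=5: 5 faults
Smallest f with faults ≤ 6 is 4.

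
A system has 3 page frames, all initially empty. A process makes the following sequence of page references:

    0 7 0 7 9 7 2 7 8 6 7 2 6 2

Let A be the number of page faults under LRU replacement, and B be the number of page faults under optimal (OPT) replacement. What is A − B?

Under LRU: F F . . F . F . F F . F . . → 7 faults.
Under OPT: F F . . F . F . F F . . . . → 6 faults.
A − B = 7 − 6 = 1.

1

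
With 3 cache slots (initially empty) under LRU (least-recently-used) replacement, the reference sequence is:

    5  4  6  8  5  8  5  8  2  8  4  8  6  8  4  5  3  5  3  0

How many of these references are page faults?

5 -> miss, frames (5)
4 -> miss, frames (5 4)
6 -> miss, frames (5 4 6)
8 -> miss, evict 5, frames (4 6 8)
5 -> miss, evict 4, frames (6 8 5)
8 -> hit
5 -> hit
8 -> hit
2 -> miss, evict 6, frames (5 8 2)
8 -> hit
4 -> miss, evict 5, frames (2 8 4)
8 -> hit
6 -> miss, evict 2, frames (4 8 6)
8 -> hit
4 -> hit
5 -> miss, evict 6, frames (8 4 5)
3 -> miss, evict 8, frames (4 5 3)
5 -> hit
3 -> hit
0 -> miss, evict 4, frames (5 3 0)
Page faults: 11.

11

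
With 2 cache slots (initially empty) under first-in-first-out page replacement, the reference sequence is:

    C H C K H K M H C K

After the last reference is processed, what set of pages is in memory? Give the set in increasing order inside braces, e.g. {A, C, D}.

{C, K}

C → fault, frames (C)
H → fault, frames (C H)
C → hit
K → fault, evict C, frames (H K)
H → hit
K → hit
M → fault, evict H, frames (K M)
H → fault, evict K, frames (M H)
C → fault, evict M, frames (H C)
K → fault, evict H, frames (C K)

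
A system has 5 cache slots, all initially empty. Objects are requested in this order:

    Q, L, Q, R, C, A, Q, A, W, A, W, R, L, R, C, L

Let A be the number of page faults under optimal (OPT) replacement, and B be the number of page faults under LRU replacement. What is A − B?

Under OPT: F F . F F F . . F . . . . . . . → 6 faults.
Under LRU: F F . F F F . . F . . . F . F . → 8 faults.
A − B = 6 − 8 = -2.

-2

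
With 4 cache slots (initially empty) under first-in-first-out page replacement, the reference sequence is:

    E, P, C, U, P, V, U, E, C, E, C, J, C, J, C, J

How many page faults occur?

E: miss, frames [E]
P: miss, frames [E, P]
C: miss, frames [E, P, C]
U: miss, frames [E, P, C, U]
P: hit
V: miss, evict E, frames [P, C, U, V]
U: hit
E: miss, evict P, frames [C, U, V, E]
C: hit
E: hit
C: hit
J: miss, evict C, frames [U, V, E, J]
C: miss, evict U, frames [V, E, J, C]
J: hit
C: hit
J: hit
Page faults: 8.

8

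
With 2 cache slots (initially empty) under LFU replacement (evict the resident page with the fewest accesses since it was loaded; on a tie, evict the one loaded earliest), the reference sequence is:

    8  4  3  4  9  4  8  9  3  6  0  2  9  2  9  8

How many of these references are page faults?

8 → fault, frames {8}
4 → fault, frames {8,4}
3 → fault, evict 8, frames {4,3}
4 → hit
9 → fault, evict 3, frames {4,9}
4 → hit
8 → fault, evict 9, frames {4,8}
9 → fault, evict 8, frames {4,9}
3 → fault, evict 9, frames {4,3}
6 → fault, evict 3, frames {4,6}
0 → fault, evict 6, frames {4,0}
2 → fault, evict 0, frames {4,2}
9 → fault, evict 2, frames {4,9}
2 → fault, evict 9, frames {4,2}
9 → fault, evict 2, frames {4,9}
8 → fault, evict 9, frames {4,8}
Page faults: 14.

14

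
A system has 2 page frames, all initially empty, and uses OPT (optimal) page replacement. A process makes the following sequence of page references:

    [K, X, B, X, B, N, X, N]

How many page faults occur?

K → fault, frames [K]
X → fault, frames [K, X]
B → fault, evict K, frames [X, B]
X → hit
B → hit
N → fault, evict B, frames [X, N]
X → hit
N → hit
Page faults: 4.

4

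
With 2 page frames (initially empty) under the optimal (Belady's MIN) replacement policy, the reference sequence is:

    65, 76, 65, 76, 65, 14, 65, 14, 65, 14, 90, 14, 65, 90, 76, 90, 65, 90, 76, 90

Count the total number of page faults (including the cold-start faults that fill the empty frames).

65 -> miss, frames (65)
76 -> miss, frames (65 76)
65 -> hit
76 -> hit
65 -> hit
14 -> miss, evict 76, frames (65 14)
65 -> hit
14 -> hit
65 -> hit
14 -> hit
90 -> miss, evict 65, frames (14 90)
14 -> hit
65 -> miss, evict 14, frames (90 65)
90 -> hit
76 -> miss, evict 65, frames (90 76)
90 -> hit
65 -> miss, evict 76, frames (90 65)
90 -> hit
76 -> miss, evict 65, frames (90 76)
90 -> hit
Page faults: 8.

8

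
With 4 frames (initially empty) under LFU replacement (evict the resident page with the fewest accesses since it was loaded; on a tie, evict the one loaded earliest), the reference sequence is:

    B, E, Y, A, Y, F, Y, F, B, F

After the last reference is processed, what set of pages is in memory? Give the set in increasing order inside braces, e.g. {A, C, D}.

{A, B, F, Y}

B -> fault, frames (B)
E -> fault, frames (B E)
Y -> fault, frames (B E Y)
A -> fault, frames (B E Y A)
Y -> hit
F -> fault, evict B, frames (E Y A F)
Y -> hit
F -> hit
B -> fault, evict E, frames (Y A F B)
F -> hit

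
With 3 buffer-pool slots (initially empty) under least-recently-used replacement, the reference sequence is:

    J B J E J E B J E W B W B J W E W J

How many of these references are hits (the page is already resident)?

J → fault, frames [J]
B → fault, frames [J, B]
J → hit
E → fault, frames [B, J, E]
J → hit
E → hit
B → hit
J → hit
E → hit
W → fault, evict B, frames [J, E, W]
B → fault, evict J, frames [E, W, B]
W → hit
B → hit
J → fault, evict E, frames [W, B, J]
W → hit
E → fault, evict B, frames [J, W, E]
W → hit
J → hit
Hits: 11.

11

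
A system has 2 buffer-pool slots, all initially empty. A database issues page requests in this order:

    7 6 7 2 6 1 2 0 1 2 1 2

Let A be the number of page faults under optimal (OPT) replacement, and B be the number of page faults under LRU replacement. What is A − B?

-3

Under OPT: F F . F . F . F . F . . → 6 faults.
Under LRU: F F . F F F F F F F . . → 9 faults.
A − B = 6 − 9 = -3.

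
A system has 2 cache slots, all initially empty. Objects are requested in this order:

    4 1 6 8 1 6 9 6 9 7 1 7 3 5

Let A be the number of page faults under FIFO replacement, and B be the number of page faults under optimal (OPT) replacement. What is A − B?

1

Under FIFO: F F F F F F F . . F F . F F → 11 faults.
Under OPT: F F F F . F F . . F F . F F → 10 faults.
A − B = 11 − 10 = 1.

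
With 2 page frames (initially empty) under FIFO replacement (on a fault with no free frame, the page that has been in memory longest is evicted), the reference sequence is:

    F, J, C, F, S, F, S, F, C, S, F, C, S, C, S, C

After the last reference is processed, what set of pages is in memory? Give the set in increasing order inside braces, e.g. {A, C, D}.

{C, S}

F → miss, frames (F)
J → miss, frames (F J)
C → miss, evict F, frames (J C)
F → miss, evict J, frames (C F)
S → miss, evict C, frames (F S)
F → hit
S → hit
F → hit
C → miss, evict F, frames (S C)
S → hit
F → miss, evict S, frames (C F)
C → hit
S → miss, evict C, frames (F S)
C → miss, evict F, frames (S C)
S → hit
C → hit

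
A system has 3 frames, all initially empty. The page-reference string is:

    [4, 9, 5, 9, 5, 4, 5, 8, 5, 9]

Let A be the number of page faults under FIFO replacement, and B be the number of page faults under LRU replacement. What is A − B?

-1

Under FIFO: F F F . . . . F . . → 4 faults.
Under LRU: F F F . . . . F . F → 5 faults.
A − B = 4 − 5 = -1.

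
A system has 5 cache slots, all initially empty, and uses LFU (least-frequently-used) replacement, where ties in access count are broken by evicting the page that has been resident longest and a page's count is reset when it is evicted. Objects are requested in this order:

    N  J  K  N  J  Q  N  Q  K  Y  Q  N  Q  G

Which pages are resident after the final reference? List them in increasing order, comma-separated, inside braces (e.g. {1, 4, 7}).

N → fault, frames {N}
J → fault, frames {N,J}
K → fault, frames {N,J,K}
N → hit
J → hit
Q → fault, frames {N,J,K,Q}
N → hit
Q → hit
K → hit
Y → fault, frames {N,J,K,Q,Y}
Q → hit
N → hit
Q → hit
G → fault, evict Y, frames {N,J,K,Q,G}

{G, J, K, N, Q}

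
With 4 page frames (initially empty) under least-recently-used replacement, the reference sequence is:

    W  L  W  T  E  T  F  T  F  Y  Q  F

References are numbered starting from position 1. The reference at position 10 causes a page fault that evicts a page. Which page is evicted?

pos 1: W -> fault, frames (W)
pos 2: L -> fault, frames (W L)
pos 3: W -> hit
pos 4: T -> fault, frames (L W T)
pos 5: E -> fault, frames (L W T E)
pos 6: T -> hit
pos 7: F -> fault, evict L, frames (W E T F)
pos 8: T -> hit
pos 9: F -> hit
pos 10: Y -> fault, evict W, frames (E T F Y)
At position 10, page W is evicted.

W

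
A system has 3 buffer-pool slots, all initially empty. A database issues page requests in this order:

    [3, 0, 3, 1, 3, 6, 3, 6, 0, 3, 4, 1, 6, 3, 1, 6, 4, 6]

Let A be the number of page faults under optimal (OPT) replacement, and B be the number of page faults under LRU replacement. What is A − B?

Under OPT: F F . F . F . . . . F F . . . . F . → 7 faults.
Under LRU: F F . F . F . . F . F F F F . . F . → 10 faults.
A − B = 7 − 10 = -3.

-3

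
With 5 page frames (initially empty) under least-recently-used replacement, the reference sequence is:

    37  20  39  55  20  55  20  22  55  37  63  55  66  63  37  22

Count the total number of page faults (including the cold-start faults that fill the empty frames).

37: fault, frames (37)
20: fault, frames (37 20)
39: fault, frames (37 20 39)
55: fault, frames (37 20 39 55)
20: hit
55: hit
20: hit
22: fault, frames (37 39 55 20 22)
55: hit
37: hit
63: fault, evict 39, frames (20 22 55 37 63)
55: hit
66: fault, evict 20, frames (22 37 63 55 66)
63: hit
37: hit
22: hit
Page faults: 7.

7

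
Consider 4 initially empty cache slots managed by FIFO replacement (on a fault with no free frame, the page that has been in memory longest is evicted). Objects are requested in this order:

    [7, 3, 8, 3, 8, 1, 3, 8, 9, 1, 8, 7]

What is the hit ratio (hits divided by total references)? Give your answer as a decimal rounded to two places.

7 -> fault, frames {7}
3 -> fault, frames {7,3}
8 -> fault, frames {7,3,8}
3 -> hit
8 -> hit
1 -> fault, frames {7,3,8,1}
3 -> hit
8 -> hit
9 -> fault, evict 7, frames {3,8,1,9}
1 -> hit
8 -> hit
7 -> fault, evict 3, frames {8,1,9,7}
Hits: 6 of 12 references → 6/12 = 0.5000.

0.50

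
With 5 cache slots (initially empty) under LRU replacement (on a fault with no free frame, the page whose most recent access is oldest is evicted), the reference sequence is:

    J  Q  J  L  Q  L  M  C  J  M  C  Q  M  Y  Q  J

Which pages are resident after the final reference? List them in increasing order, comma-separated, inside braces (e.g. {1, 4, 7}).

J -> miss, frames [J]
Q -> miss, frames [J, Q]
J -> hit
L -> miss, frames [Q, J, L]
Q -> hit
L -> hit
M -> miss, frames [J, Q, L, M]
C -> miss, frames [J, Q, L, M, C]
J -> hit
M -> hit
C -> hit
Q -> hit
M -> hit
Y -> miss, evict L, frames [J, C, Q, M, Y]
Q -> hit
J -> hit

{C, J, M, Q, Y}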